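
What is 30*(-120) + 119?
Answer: -3481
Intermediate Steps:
30*(-120) + 119 = -3600 + 119 = -3481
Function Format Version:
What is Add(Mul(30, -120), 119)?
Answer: -3481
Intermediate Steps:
Add(Mul(30, -120), 119) = Add(-3600, 119) = -3481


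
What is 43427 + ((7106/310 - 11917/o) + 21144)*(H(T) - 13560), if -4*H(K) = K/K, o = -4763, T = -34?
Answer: -38526595618217/134230 ≈ -2.8702e+8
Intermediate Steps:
H(K) = -¼ (H(K) = -K/(4*K) = -¼*1 = -¼)
43427 + ((7106/310 - 11917/o) + 21144)*(H(T) - 13560) = 43427 + ((7106/310 - 11917/(-4763)) + 21144)*(-¼ - 13560) = 43427 + ((7106*(1/310) - 11917*(-1/4763)) + 21144)*(-54241/4) = 43427 + ((3553/155 + 11917/4763) + 21144)*(-54241/4) = 43427 + (18770074/738265 + 21144)*(-54241/4) = 43427 + (15628645234/738265)*(-54241/4) = 43427 - 38532424824427/134230 = -38526595618217/134230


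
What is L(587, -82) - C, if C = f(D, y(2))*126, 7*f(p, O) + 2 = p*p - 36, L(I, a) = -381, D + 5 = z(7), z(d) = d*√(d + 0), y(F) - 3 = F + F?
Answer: -6321 + 1260*√7 ≈ -2987.4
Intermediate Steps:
y(F) = 3 + 2*F (y(F) = 3 + (F + F) = 3 + 2*F)
z(d) = d^(3/2) (z(d) = d*√d = d^(3/2))
D = -5 + 7*√7 (D = -5 + 7^(3/2) = -5 + 7*√7 ≈ 13.520)
f(p, O) = -38/7 + p²/7 (f(p, O) = -2/7 + (p*p - 36)/7 = -2/7 + (p² - 36)/7 = -2/7 + (-36 + p²)/7 = -2/7 + (-36/7 + p²/7) = -38/7 + p²/7)
C = -684 + 18*(-5 + 7*√7)² (C = (-38/7 + (-5 + 7*√7)²/7)*126 = -684 + 18*(-5 + 7*√7)² ≈ 2606.4)
L(587, -82) - C = -381 - (5940 - 1260*√7) = -381 + (-5940 + 1260*√7) = -6321 + 1260*√7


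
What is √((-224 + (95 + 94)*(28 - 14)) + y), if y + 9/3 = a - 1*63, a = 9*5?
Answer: 49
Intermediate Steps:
a = 45
y = -21 (y = -3 + (45 - 1*63) = -3 + (45 - 63) = -3 - 18 = -21)
√((-224 + (95 + 94)*(28 - 14)) + y) = √((-224 + (95 + 94)*(28 - 14)) - 21) = √((-224 + 189*14) - 21) = √((-224 + 2646) - 21) = √(2422 - 21) = √2401 = 49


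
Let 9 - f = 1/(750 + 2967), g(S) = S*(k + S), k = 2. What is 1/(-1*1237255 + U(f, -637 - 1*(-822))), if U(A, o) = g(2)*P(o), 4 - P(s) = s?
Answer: -1/1238703 ≈ -8.0730e-7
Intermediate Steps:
P(s) = 4 - s
g(S) = S*(2 + S)
f = 33452/3717 (f = 9 - 1/(750 + 2967) = 9 - 1/3717 = 33452/3717 ≈ 8.9997)
U(A, o) = 32 - 8*o (U(A, o) = (2*(2 + 2))*(4 - o) = (2*4)*(4 - o) = 8*(4 - o) = 32 - 8*o)
1/(-1*1237255 + U(f, -637 - 1*(-822))) = 1/(-1*1237255 + (32 - 8*(-637 - 1*(-822)))) = 1/(-1237255 + (32 - 8*(-637 + 822))) = 1/(-1237255 + (32 - 8*185)) = 1/(-1237255 + (32 - 1480)) = 1/(-1237255 - 1448) = 1/(-1238703) = -1/1238703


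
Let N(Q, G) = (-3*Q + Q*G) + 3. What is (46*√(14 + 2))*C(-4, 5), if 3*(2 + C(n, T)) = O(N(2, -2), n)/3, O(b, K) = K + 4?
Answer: -368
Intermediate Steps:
N(Q, G) = 3 - 3*Q + G*Q (N(Q, G) = (-3*Q + G*Q) + 3 = 3 - 3*Q + G*Q)
O(b, K) = 4 + K
C(n, T) = -14/9 + n/9 (C(n, T) = -2 + ((4 + n)/3)/3 = -2 + ((4 + n)*(⅓))/3 = -2 + (4/3 + n/3)/3 = -2 + (4/9 + n/9) = -14/9 + n/9)
(46*√(14 + 2))*C(-4, 5) = (46*√(14 + 2))*(-14/9 + (⅑)*(-4)) = (46*√16)*(-14/9 - 4/9) = (46*4)*(-2) = 184*(-2) = -368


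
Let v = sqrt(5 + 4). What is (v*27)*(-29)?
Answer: -2349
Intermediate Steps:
v = 3 (v = sqrt(9) = 3)
(v*27)*(-29) = (3*27)*(-29) = 81*(-29) = -2349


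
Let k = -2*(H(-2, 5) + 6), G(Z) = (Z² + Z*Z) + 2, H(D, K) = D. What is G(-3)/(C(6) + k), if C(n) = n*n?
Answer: 5/7 ≈ 0.71429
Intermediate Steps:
C(n) = n²
G(Z) = 2 + 2*Z² (G(Z) = (Z² + Z²) + 2 = 2*Z² + 2 = 2 + 2*Z²)
k = -8 (k = -2*(-2 + 6) = -2*4 = -8)
G(-3)/(C(6) + k) = (2 + 2*(-3)²)/(6² - 8) = (2 + 2*9)/(36 - 8) = (2 + 18)/28 = (1/28)*20 = 5/7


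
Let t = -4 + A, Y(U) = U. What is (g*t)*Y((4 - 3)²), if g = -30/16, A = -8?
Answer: 45/2 ≈ 22.500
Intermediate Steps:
g = -15/8 (g = -30*1/16 = -15/8 ≈ -1.8750)
t = -12 (t = -4 - 8 = -12)
(g*t)*Y((4 - 3)²) = (-15/8*(-12))*(4 - 3)² = (45/2)*1² = (45/2)*1 = 45/2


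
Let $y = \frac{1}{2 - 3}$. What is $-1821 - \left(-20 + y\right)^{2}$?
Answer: $-2262$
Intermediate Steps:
$y = -1$ ($y = \frac{1}{-1} = -1$)
$-1821 - \left(-20 + y\right)^{2} = -1821 - \left(-20 - 1\right)^{2} = -1821 - \left(-21\right)^{2} = -1821 - 441 = -2262$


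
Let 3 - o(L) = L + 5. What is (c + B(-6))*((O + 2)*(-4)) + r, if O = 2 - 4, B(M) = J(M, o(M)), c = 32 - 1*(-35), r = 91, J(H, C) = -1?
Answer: 91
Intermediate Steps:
o(L) = -2 - L (o(L) = 3 - (L + 5) = 3 - (5 + L) = 3 + (-5 - L) = -2 - L)
c = 67 (c = 32 + 35 = 67)
B(M) = -1
O = -2
(c + B(-6))*((O + 2)*(-4)) + r = (67 - 1)*((-2 + 2)*(-4)) + 91 = 66*(0*(-4)) + 91 = 66*0 + 91 = 0 + 91 = 91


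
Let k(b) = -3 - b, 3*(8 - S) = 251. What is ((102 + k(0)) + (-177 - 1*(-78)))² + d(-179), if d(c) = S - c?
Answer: 310/3 ≈ 103.33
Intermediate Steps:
S = -227/3 (S = 8 - ⅓*251 = 8 - 251/3 = -227/3 ≈ -75.667)
d(c) = -227/3 - c
((102 + k(0)) + (-177 - 1*(-78)))² + d(-179) = ((102 + (-3 - 1*0)) + (-177 - 1*(-78)))² + (-227/3 - 1*(-179)) = ((102 + (-3 + 0)) + (-177 + 78))² + (-227/3 + 179) = ((102 - 3) - 99)² + 310/3 = (99 - 99)² + 310/3 = 0² + 310/3 = 0 + 310/3 = 310/3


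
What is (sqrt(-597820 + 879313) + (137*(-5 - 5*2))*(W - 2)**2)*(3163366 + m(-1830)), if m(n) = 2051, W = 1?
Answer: -6504931935 + 9496251*sqrt(31277) ≈ -4.8255e+9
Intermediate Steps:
(sqrt(-597820 + 879313) + (137*(-5 - 5*2))*(W - 2)**2)*(3163366 + m(-1830)) = (sqrt(-597820 + 879313) + (137*(-5 - 5*2))*(1 - 2)**2)*(3163366 + 2051) = (sqrt(281493) + (137*(-5 - 10))*(-1)**2)*3165417 = (3*sqrt(31277) + (137*(-15))*1)*3165417 = (3*sqrt(31277) - 2055*1)*3165417 = (3*sqrt(31277) - 2055)*3165417 = (-2055 + 3*sqrt(31277))*3165417 = -6504931935 + 9496251*sqrt(31277)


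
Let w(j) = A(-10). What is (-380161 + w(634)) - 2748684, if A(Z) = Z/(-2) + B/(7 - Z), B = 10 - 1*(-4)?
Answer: -53190266/17 ≈ -3.1288e+6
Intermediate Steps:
B = 14 (B = 10 + 4 = 14)
A(Z) = 14/(7 - Z) - Z/2 (A(Z) = Z/(-2) + 14/(7 - Z) = Z*(-½) + 14/(7 - Z) = -Z/2 + 14/(7 - Z) = 14/(7 - Z) - Z/2)
w(j) = 99/17 (w(j) = (-28 - 1*(-10)² + 7*(-10))/(2*(-7 - 10)) = (½)*(-28 - 1*100 - 70)/(-17) = (½)*(-1/17)*(-28 - 100 - 70) = (½)*(-1/17)*(-198) = 99/17)
(-380161 + w(634)) - 2748684 = (-380161 + 99/17) - 2748684 = -6462638/17 - 2748684 = -53190266/17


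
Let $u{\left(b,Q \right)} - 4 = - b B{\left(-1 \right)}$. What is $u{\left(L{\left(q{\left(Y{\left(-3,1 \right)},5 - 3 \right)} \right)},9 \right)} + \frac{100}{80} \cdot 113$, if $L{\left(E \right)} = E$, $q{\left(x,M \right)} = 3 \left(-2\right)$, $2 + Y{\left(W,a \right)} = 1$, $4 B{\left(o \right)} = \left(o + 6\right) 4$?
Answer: $\frac{701}{4} \approx 175.25$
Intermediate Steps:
$B{\left(o \right)} = 6 + o$ ($B{\left(o \right)} = \frac{\left(o + 6\right) 4}{4} = \frac{\left(6 + o\right) 4}{4} = \frac{24 + 4 o}{4} = 6 + o$)
$Y{\left(W,a \right)} = -1$ ($Y{\left(W,a \right)} = -2 + 1 = -1$)
$q{\left(x,M \right)} = -6$
$u{\left(b,Q \right)} = 4 - 5 b$ ($u{\left(b,Q \right)} = 4 + - b \left(6 - 1\right) = 4 + - b 5 = 4 - 5 b$)
$u{\left(L{\left(q{\left(Y{\left(-3,1 \right)},5 - 3 \right)} \right)},9 \right)} + \frac{100}{80} \cdot 113 = \left(4 - -30\right) + \frac{100}{80} \cdot 113 = \left(4 + 30\right) + 100 \cdot \frac{1}{80} \cdot 113 = 34 + \frac{5}{4} \cdot 113 = 34 + \frac{565}{4} = \frac{701}{4}$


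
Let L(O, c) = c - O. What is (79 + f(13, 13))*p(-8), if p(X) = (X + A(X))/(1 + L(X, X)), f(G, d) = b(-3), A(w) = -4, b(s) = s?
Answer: -912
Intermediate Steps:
f(G, d) = -3
p(X) = -4 + X (p(X) = (X - 4)/(1 + (X - X)) = (-4 + X)/(1 + 0) = (-4 + X)/1 = (-4 + X)*1 = -4 + X)
(79 + f(13, 13))*p(-8) = (79 - 3)*(-4 - 8) = 76*(-12) = -912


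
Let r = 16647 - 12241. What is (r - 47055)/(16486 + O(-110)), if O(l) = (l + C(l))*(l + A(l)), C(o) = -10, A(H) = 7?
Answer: -42649/28846 ≈ -1.4785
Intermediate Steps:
r = 4406
O(l) = (-10 + l)*(7 + l) (O(l) = (l - 10)*(l + 7) = (-10 + l)*(7 + l))
(r - 47055)/(16486 + O(-110)) = (4406 - 47055)/(16486 + (-70 + (-110)² - 3*(-110))) = -42649/(16486 + (-70 + 12100 + 330)) = -42649/(16486 + 12360) = -42649/28846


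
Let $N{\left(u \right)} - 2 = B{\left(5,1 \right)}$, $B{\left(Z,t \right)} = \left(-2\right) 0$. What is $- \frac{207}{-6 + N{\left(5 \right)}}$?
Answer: $\frac{207}{4} \approx 51.75$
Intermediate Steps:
$B{\left(Z,t \right)} = 0$
$N{\left(u \right)} = 2$ ($N{\left(u \right)} = 2 + 0 = 2$)
$- \frac{207}{-6 + N{\left(5 \right)}} = - \frac{207}{-6 + 2} = - \frac{207}{-4} = \left(-207\right) \left(- \frac{1}{4}\right) = \frac{207}{4}$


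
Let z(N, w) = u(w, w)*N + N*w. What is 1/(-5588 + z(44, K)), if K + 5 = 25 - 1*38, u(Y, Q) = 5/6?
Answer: -3/19030 ≈ -0.00015765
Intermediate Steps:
u(Y, Q) = ⅚ (u(Y, Q) = 5*(⅙) = ⅚)
K = -18 (K = -5 + (25 - 1*38) = -5 + (25 - 38) = -5 - 13 = -18)
z(N, w) = 5*N/6 + N*w
1/(-5588 + z(44, K)) = 1/(-5588 + (⅙)*44*(5 + 6*(-18))) = 1/(-5588 + (⅙)*44*(5 - 108)) = 1/(-5588 + (⅙)*44*(-103)) = 1/(-5588 - 2266/3) = 1/(-19030/3) = -3/19030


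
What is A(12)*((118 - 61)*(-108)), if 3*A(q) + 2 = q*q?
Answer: -291384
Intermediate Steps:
A(q) = -⅔ + q²/3 (A(q) = -⅔ + (q*q)/3 = -⅔ + q²/3)
A(12)*((118 - 61)*(-108)) = (-⅔ + (⅓)*12²)*((118 - 61)*(-108)) = (-⅔ + (⅓)*144)*(57*(-108)) = (-⅔ + 48)*(-6156) = (142/3)*(-6156) = -291384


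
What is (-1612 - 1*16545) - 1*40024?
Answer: -58181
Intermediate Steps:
(-1612 - 1*16545) - 1*40024 = (-1612 - 16545) - 40024 = -18157 - 40024 = -58181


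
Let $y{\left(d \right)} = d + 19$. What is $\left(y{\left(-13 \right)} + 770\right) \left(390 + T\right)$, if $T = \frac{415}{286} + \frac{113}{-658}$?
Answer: $\frac{14285009968}{47047} \approx 3.0363 \cdot 10^{5}$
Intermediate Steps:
$y{\left(d \right)} = 19 + d$
$T = \frac{60188}{47047}$ ($T = 415 \cdot \frac{1}{286} + 113 \left(- \frac{1}{658}\right) = \frac{415}{286} - \frac{113}{658} = \frac{60188}{47047} \approx 1.2793$)
$\left(y{\left(-13 \right)} + 770\right) \left(390 + T\right) = \left(\left(19 - 13\right) + 770\right) \left(390 + \frac{60188}{47047}\right) = \left(6 + 770\right) \frac{18408518}{47047} = 776 \cdot \frac{18408518}{47047} = \frac{14285009968}{47047}$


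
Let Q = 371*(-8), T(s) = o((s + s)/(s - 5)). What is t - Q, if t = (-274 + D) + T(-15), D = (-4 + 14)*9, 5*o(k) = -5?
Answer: 2783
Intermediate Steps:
o(k) = -1 (o(k) = (1/5)*(-5) = -1)
T(s) = -1
Q = -2968
D = 90 (D = 10*9 = 90)
t = -185 (t = (-274 + 90) - 1 = -184 - 1 = -185)
t - Q = -185 - 1*(-2968) = -185 + 2968 = 2783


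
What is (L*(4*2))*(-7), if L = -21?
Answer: 1176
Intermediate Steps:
(L*(4*2))*(-7) = -84*2*(-7) = -21*8*(-7) = -168*(-7) = 1176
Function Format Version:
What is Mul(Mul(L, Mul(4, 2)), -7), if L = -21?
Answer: 1176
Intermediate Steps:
Mul(Mul(L, Mul(4, 2)), -7) = Mul(Mul(-21, Mul(4, 2)), -7) = Mul(Mul(-21, 8), -7) = Mul(-168, -7) = 1176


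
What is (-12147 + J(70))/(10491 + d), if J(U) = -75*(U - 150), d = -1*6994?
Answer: -6147/3497 ≈ -1.7578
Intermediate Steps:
d = -6994
J(U) = 11250 - 75*U (J(U) = -75*(-150 + U) = 11250 - 75*U)
(-12147 + J(70))/(10491 + d) = (-12147 + (11250 - 75*70))/(10491 - 6994) = (-12147 + (11250 - 5250))/3497 = (-12147 + 6000)*(1/3497) = -6147*1/3497 = -6147/3497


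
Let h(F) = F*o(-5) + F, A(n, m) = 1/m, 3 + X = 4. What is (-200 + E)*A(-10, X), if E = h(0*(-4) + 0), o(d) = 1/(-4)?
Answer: -200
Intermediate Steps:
o(d) = -¼
X = 1 (X = -3 + 4 = 1)
h(F) = 3*F/4 (h(F) = F*(-¼) + F = -F/4 + F = 3*F/4)
E = 0 (E = 3*(0*(-4) + 0)/4 = 3*(0 + 0)/4 = (¾)*0 = 0)
(-200 + E)*A(-10, X) = (-200 + 0)/1 = -200*1 = -200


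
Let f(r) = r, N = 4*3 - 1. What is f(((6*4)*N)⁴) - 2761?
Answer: 4857529655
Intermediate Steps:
N = 11 (N = 12 - 1 = 11)
f(((6*4)*N)⁴) - 2761 = ((6*4)*11)⁴ - 2761 = (24*11)⁴ - 2761 = 264⁴ - 2761 = 4857532416 - 2761 = 4857529655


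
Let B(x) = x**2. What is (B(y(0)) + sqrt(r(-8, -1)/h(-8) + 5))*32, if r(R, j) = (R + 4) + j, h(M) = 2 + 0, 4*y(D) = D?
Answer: 16*sqrt(10) ≈ 50.596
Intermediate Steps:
y(D) = D/4
h(M) = 2
r(R, j) = 4 + R + j (r(R, j) = (4 + R) + j = 4 + R + j)
(B(y(0)) + sqrt(r(-8, -1)/h(-8) + 5))*32 = (((1/4)*0)**2 + sqrt((4 - 8 - 1)/2 + 5))*32 = (0**2 + sqrt(-5*1/2 + 5))*32 = (0 + sqrt(-5/2 + 5))*32 = (0 + sqrt(5/2))*32 = (0 + sqrt(10)/2)*32 = (sqrt(10)/2)*32 = 16*sqrt(10)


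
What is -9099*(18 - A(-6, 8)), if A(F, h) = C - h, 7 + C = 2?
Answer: -282069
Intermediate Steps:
C = -5 (C = -7 + 2 = -5)
A(F, h) = -5 - h
-9099*(18 - A(-6, 8)) = -9099*(18 - (-5 - 1*8)) = -9099*(18 - (-5 - 8)) = -9099*(18 - 1*(-13)) = -9099*(18 + 13) = -9099*31 = -282069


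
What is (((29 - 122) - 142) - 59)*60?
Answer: -17640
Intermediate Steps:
(((29 - 122) - 142) - 59)*60 = ((-93 - 142) - 59)*60 = (-235 - 59)*60 = -294*60 = -17640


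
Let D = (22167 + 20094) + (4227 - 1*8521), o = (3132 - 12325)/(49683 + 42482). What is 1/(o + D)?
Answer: 92165/3499219362 ≈ 2.6339e-5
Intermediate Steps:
o = -9193/92165 ≈ -0.099745
D = 37967 (D = 42261 + (4227 - 8521) = 42261 - 4294 = 37967)
1/(o + D) = 1/(-9193/92165 + 37967) = 1/(3499219362/92165) = 92165/3499219362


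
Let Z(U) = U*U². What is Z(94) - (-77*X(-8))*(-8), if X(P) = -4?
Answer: 833048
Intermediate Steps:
Z(U) = U³
Z(94) - (-77*X(-8))*(-8) = 94³ - (-77*(-4))*(-8) = 830584 - 308*(-8) = 830584 - 1*(-2464) = 830584 + 2464 = 833048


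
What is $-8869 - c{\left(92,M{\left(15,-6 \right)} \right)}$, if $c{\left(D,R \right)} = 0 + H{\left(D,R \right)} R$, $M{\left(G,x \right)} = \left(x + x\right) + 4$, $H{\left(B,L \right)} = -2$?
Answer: $-8885$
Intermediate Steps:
$M{\left(G,x \right)} = 4 + 2 x$ ($M{\left(G,x \right)} = 2 x + 4 = 4 + 2 x$)
$c{\left(D,R \right)} = - 2 R$ ($c{\left(D,R \right)} = 0 - 2 R = - 2 R$)
$-8869 - c{\left(92,M{\left(15,-6 \right)} \right)} = -8869 - - 2 \left(4 + 2 \left(-6\right)\right) = -8869 - - 2 \left(4 - 12\right) = -8869 - \left(-2\right) \left(-8\right) = -8869 - 16 = -8885$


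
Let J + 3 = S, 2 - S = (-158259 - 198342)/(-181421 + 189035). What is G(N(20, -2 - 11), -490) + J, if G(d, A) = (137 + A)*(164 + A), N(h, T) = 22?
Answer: 292184293/2538 ≈ 1.1512e+5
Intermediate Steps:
S = 123943/2538 (S = 2 - (-158259 - 198342)/(-181421 + 189035) = 2 - (-356601)/7614 = 2 - 1*(-118867/2538) = 2 + 118867/2538 = 123943/2538 ≈ 48.835)
J = 116329/2538 (J = -3 + 123943/2538 = 116329/2538 ≈ 45.835)
G(N(20, -2 - 11), -490) + J = (22468 + (-490)² + 301*(-490)) + 116329/2538 = (22468 + 240100 - 147490) + 116329/2538 = 115078 + 116329/2538 = 292184293/2538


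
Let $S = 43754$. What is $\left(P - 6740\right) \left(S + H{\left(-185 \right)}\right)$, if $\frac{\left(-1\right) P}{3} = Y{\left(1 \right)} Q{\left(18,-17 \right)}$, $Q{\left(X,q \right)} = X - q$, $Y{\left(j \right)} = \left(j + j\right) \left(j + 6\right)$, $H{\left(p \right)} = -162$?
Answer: $-357890320$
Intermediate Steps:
$Y{\left(j \right)} = 2 j \left(6 + j\right)$
$P = -1470$ ($P = - 3 \cdot 2 \cdot 1 \left(6 + 1\right) \left(18 - -17\right) = - 3 \cdot 2 \cdot 1 \cdot 7 \left(18 + 17\right) = - 3 \cdot 14 \cdot 35 = \left(-3\right) 490 = -1470$)
$\left(P - 6740\right) \left(S + H{\left(-185 \right)}\right) = \left(-1470 - 6740\right) \left(43754 - 162\right) = \left(-8210\right) 43592 = -357890320$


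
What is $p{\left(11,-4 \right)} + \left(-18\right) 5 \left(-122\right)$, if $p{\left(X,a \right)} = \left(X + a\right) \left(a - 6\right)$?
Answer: $10910$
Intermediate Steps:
$p{\left(X,a \right)} = \left(-6 + a\right) \left(X + a\right)$ ($p{\left(X,a \right)} = \left(X + a\right) \left(-6 + a\right) = \left(-6 + a\right) \left(X + a\right)$)
$p{\left(11,-4 \right)} + \left(-18\right) 5 \left(-122\right) = \left(\left(-4\right)^{2} - 66 - -24 + 11 \left(-4\right)\right) + \left(-18\right) 5 \left(-122\right) = \left(16 - 66 + 24 - 44\right) - -10980 = -70 + 10980 = 10910$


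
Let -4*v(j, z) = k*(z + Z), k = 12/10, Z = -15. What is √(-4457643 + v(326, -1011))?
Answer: 2*I*√27858345/5 ≈ 2111.2*I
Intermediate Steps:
k = 6/5 (k = 12*(⅒) = 6/5 ≈ 1.2000)
v(j, z) = 9/2 - 3*z/10 (v(j, z) = -3*(z - 15)/10 = -3*(-15 + z)/10 = -(-18 + 6*z/5)/4 = 9/2 - 3*z/10)
√(-4457643 + v(326, -1011)) = √(-4457643 + (9/2 - 3/10*(-1011))) = √(-4457643 + (9/2 + 3033/10)) = √(-4457643 + 1539/5) = √(-22286676/5) = 2*I*√27858345/5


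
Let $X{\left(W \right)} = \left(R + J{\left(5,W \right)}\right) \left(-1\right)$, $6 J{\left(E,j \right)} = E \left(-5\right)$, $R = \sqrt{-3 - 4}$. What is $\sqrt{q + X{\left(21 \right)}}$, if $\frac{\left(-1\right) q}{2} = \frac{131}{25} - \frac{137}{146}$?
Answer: $\frac{\sqrt{-21278478 - 4796100 i \sqrt{7}}}{2190} \approx 0.60374 - 2.1911 i$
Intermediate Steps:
$R = i \sqrt{7}$ ($R = \sqrt{-7} = i \sqrt{7} \approx 2.6458 i$)
$J{\left(E,j \right)} = - \frac{5 E}{6}$ ($J{\left(E,j \right)} = \frac{E \left(-5\right)}{6} = \frac{\left(-5\right) E}{6} = - \frac{5 E}{6}$)
$X{\left(W \right)} = \frac{25}{6} - i \sqrt{7}$ ($X{\left(W \right)} = \left(i \sqrt{7} - \frac{25}{6}\right) \left(-1\right) = \left(- \frac{25}{6} + i \sqrt{7}\right) \left(-1\right) = \frac{25}{6} - i \sqrt{7}$)
$q = - \frac{15701}{1825}$ ($q = - 2 \left(\frac{131}{25} - \frac{137}{146}\right) = \left(-2\right) \frac{15701}{3650} = - \frac{15701}{1825} \approx -8.6033$)
$\sqrt{q + X{\left(21 \right)}} = \sqrt{- \frac{15701}{1825} + \left(\frac{25}{6} - i \sqrt{7}\right)} = \sqrt{- \frac{48581}{10950} - i \sqrt{7}}$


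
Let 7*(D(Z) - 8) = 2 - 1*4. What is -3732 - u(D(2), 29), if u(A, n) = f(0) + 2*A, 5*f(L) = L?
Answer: -26232/7 ≈ -3747.4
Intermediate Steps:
D(Z) = 54/7 (D(Z) = 8 + (2 - 1*4)/7 = 8 + (2 - 4)/7 = 8 + (1/7)*(-2) = 8 - 2/7 = 54/7)
f(L) = L/5
u(A, n) = 2*A (u(A, n) = (1/5)*0 + 2*A = 0 + 2*A = 2*A)
-3732 - u(D(2), 29) = -3732 - 2*54/7 = -3732 - 1*108/7 = -3732 - 108/7 = -26232/7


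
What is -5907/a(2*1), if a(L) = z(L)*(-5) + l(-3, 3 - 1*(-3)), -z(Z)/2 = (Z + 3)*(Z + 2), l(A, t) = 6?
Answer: -5907/206 ≈ -28.675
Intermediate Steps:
z(Z) = -2*(2 + Z)*(3 + Z) (z(Z) = -2*(Z + 3)*(Z + 2) = -2*(3 + Z)*(2 + Z) = -2*(2 + Z)*(3 + Z))
a(L) = 66 + 10*L² + 50*L (a(L) = (-12 - 10*L - 2*L²)*(-5) + 6 = (60 + 10*L² + 50*L) + 6 = 66 + 10*L² + 50*L)
-5907/a(2*1) = -5907/(66 + 10*(2*1)² + 50*(2*1)) = -5907/(66 + 10*2² + 50*2) = -5907/(66 + 10*4 + 100) = -5907/(66 + 40 + 100) = -5907/206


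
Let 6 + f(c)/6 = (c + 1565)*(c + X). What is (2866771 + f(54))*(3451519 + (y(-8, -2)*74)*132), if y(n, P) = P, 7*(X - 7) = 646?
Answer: 104642078009461/7 ≈ 1.4949e+13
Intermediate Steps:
X = 695/7 (X = 7 + (1/7)*646 = 7 + 646/7 = 695/7 ≈ 99.286)
f(c) = -36 + 6*(1565 + c)*(695/7 + c) (f(c) = -36 + 6*((c + 1565)*(c + 695/7)) = -36 + 6*((1565 + c)*(695/7 + c)) = -36 + 6*(1565 + c)*(695/7 + c))
(2866771 + f(54))*(3451519 + (y(-8, -2)*74)*132) = (2866771 + (6525798/7 + 6*54**2 + (69900/7)*54))*(3451519 - 2*74*132) = (2866771 + (6525798/7 + 6*2916 + 3774600/7))*(3451519 - 148*132) = (2866771 + (6525798/7 + 17496 + 3774600/7))*(3451519 - 19536) = (2866771 + 10422870/7)*3431983 = (30490267/7)*3431983 = 104642078009461/7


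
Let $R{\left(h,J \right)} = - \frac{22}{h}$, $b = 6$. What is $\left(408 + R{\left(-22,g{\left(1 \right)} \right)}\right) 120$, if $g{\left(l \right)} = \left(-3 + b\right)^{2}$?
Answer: $49080$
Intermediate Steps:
$g{\left(l \right)} = 9$ ($g{\left(l \right)} = \left(-3 + 6\right)^{2} = 3^{2} = 9$)
$\left(408 + R{\left(-22,g{\left(1 \right)} \right)}\right) 120 = \left(408 - \frac{22}{-22}\right) 120 = \left(408 - -1\right) 120 = \left(408 + 1\right) 120 = 409 \cdot 120 = 49080$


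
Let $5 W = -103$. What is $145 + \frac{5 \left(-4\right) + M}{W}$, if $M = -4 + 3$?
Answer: $\frac{15040}{103} \approx 146.02$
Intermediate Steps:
$W = - \frac{103}{5}$ ($W = \frac{1}{5} \left(-103\right) = - \frac{103}{5} \approx -20.6$)
$M = -1$
$145 + \frac{5 \left(-4\right) + M}{W} = 145 + \frac{5 \left(-4\right) - 1}{- \frac{103}{5}} = 145 + \left(-20 - 1\right) \left(- \frac{5}{103}\right) = 145 - - \frac{105}{103} = 145 + \frac{105}{103} = \frac{15040}{103}$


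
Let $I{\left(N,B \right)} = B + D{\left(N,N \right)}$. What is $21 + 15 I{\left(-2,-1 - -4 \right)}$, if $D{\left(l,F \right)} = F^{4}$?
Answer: $306$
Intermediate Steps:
$I{\left(N,B \right)} = B + N^{4}$
$21 + 15 I{\left(-2,-1 - -4 \right)} = 21 + 15 \left(\left(-1 - -4\right) + \left(-2\right)^{4}\right) = 21 + 15 \left(\left(-1 + 4\right) + 16\right) = 21 + 15 \left(3 + 16\right) = 21 + 15 \cdot 19 = 21 + 285 = 306$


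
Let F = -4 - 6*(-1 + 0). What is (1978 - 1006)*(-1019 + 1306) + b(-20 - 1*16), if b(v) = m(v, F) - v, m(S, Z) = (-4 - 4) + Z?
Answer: 278994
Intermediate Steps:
F = 2 (F = -4 - 6*(-1) = -4 - 1*(-6) = -4 + 6 = 2)
m(S, Z) = -8 + Z
b(v) = -6 - v (b(v) = (-8 + 2) - v = -6 - v)
(1978 - 1006)*(-1019 + 1306) + b(-20 - 1*16) = (1978 - 1006)*(-1019 + 1306) + (-6 - (-20 - 1*16)) = 972*287 + (-6 - (-20 - 16)) = 278964 + (-6 - 1*(-36)) = 278964 + (-6 + 36) = 278964 + 30 = 278994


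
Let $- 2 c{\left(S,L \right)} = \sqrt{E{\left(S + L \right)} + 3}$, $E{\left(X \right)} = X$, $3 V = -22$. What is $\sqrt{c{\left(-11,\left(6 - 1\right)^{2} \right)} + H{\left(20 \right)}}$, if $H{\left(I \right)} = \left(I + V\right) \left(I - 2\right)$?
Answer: $\frac{\sqrt{912 - 2 \sqrt{17}}}{2} \approx 15.031$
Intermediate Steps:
$V = - \frac{22}{3}$ ($V = \frac{1}{3} \left(-22\right) = - \frac{22}{3} \approx -7.3333$)
$H{\left(I \right)} = \left(-2 + I\right) \left(- \frac{22}{3} + I\right)$ ($H{\left(I \right)} = \left(I - \frac{22}{3}\right) \left(I - 2\right) = \left(- \frac{22}{3} + I\right) \left(-2 + I\right) = \left(-2 + I\right) \left(- \frac{22}{3} + I\right)$)
$c{\left(S,L \right)} = - \frac{\sqrt{3 + L + S}}{2}$ ($c{\left(S,L \right)} = - \frac{\sqrt{\left(S + L\right) + 3}}{2} = - \frac{\sqrt{\left(L + S\right) + 3}}{2} = - \frac{\sqrt{3 + L + S}}{2}$)
$\sqrt{c{\left(-11,\left(6 - 1\right)^{2} \right)} + H{\left(20 \right)}} = \sqrt{- \frac{\sqrt{3 + \left(6 - 1\right)^{2} - 11}}{2} + \left(\frac{44}{3} + 20^{2} - \frac{560}{3}\right)} = \sqrt{- \frac{\sqrt{3 + 5^{2} - 11}}{2} + \left(\frac{44}{3} + 400 - \frac{560}{3}\right)} = \sqrt{- \frac{\sqrt{3 + 25 - 11}}{2} + 228} = \sqrt{- \frac{\sqrt{17}}{2} + 228} = \sqrt{228 - \frac{\sqrt{17}}{2}}$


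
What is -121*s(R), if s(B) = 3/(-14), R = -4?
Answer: 363/14 ≈ 25.929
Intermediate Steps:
s(B) = -3/14 (s(B) = 3*(-1/14) = -3/14)
-121*s(R) = -121*(-3/14) = 363/14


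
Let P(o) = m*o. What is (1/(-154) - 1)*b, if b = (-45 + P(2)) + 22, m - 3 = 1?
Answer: 2325/154 ≈ 15.097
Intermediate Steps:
m = 4 (m = 3 + 1 = 4)
P(o) = 4*o
b = -15 (b = (-45 + 4*2) + 22 = (-45 + 8) + 22 = -37 + 22 = -15)
(1/(-154) - 1)*b = (1/(-154) - 1)*(-15) = (-1/154 - 1)*(-15) = -155/154*(-15) = 2325/154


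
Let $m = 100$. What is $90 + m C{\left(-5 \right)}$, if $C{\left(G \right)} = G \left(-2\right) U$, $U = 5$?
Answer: $5090$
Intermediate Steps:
$C{\left(G \right)} = - 10 G$ ($C{\left(G \right)} = G \left(-2\right) 5 = - 2 G 5 = - 10 G$)
$90 + m C{\left(-5 \right)} = 90 + 100 \left(\left(-10\right) \left(-5\right)\right) = 90 + 100 \cdot 50 = 90 + 5000 = 5090$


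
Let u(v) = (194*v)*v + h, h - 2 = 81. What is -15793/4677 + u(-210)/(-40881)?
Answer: -13553209208/63733479 ≈ -212.65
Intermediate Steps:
h = 83 (h = 2 + 81 = 83)
u(v) = 83 + 194*v² (u(v) = (194*v)*v + 83 = 194*v² + 83 = 83 + 194*v²)
-15793/4677 + u(-210)/(-40881) = -15793/4677 + (83 + 194*(-210)²)/(-40881) = -15793*1/4677 + (83 + 194*44100)*(-1/40881) = -15793/4677 + (83 + 8555400)*(-1/40881) = -15793/4677 + 8555483*(-1/40881) = -15793/4677 - 8555483/40881 = -13553209208/63733479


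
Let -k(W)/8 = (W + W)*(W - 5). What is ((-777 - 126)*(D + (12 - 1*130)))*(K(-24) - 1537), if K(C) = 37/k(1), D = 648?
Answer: 23530116645/32 ≈ 7.3532e+8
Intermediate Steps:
k(W) = -16*W*(-5 + W) (k(W) = -8*(W + W)*(W - 5) = -8*2*W*(-5 + W) = -16*W*(-5 + W))
K(C) = 37/64 (K(C) = 37/((16*1*(5 - 1*1))) = 37/((16*1*(5 - 1))) = 37/((16*1*4)) = 37/64)
((-777 - 126)*(D + (12 - 1*130)))*(K(-24) - 1537) = ((-777 - 126)*(648 + (12 - 1*130)))*(37/64 - 1537) = -903*(648 + (12 - 130))*(-98331/64) = -903*(648 - 118)*(-98331/64) = -903*530*(-98331/64) = -478590*(-98331/64) = 23530116645/32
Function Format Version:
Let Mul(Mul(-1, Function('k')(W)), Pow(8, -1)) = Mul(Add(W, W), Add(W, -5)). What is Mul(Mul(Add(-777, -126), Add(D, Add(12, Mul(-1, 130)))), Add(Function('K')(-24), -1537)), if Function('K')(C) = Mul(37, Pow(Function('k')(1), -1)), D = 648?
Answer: Rational(23530116645, 32) ≈ 7.3532e+8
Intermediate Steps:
Function('k')(W) = Mul(-16, W, Add(-5, W)) (Function('k')(W) = Mul(-8, Mul(Add(W, W), Add(W, -5))) = Mul(-8, Mul(Mul(2, W), Add(-5, W))) = Mul(-8, Mul(2, W, Add(-5, W))) = Mul(-16, W, Add(-5, W)))
Function('K')(C) = Rational(37, 64) (Function('K')(C) = Mul(37, Pow(Mul(16, 1, Add(5, Mul(-1, 1))), -1)) = Mul(37, Pow(Mul(16, 1, Add(5, -1)), -1)) = Mul(37, Pow(Mul(16, 1, 4), -1)) = Mul(37, Pow(64, -1)) = Mul(37, Rational(1, 64)) = Rational(37, 64))
Mul(Mul(Add(-777, -126), Add(D, Add(12, Mul(-1, 130)))), Add(Function('K')(-24), -1537)) = Mul(Mul(Add(-777, -126), Add(648, Add(12, Mul(-1, 130)))), Add(Rational(37, 64), -1537)) = Mul(Mul(-903, Add(648, Add(12, -130))), Rational(-98331, 64)) = Mul(Mul(-903, Add(648, -118)), Rational(-98331, 64)) = Mul(Mul(-903, 530), Rational(-98331, 64)) = Mul(-478590, Rational(-98331, 64)) = Rational(23530116645, 32)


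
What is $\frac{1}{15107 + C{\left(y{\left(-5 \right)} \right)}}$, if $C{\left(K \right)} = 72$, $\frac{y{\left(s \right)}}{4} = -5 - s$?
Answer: $\frac{1}{15179} \approx 6.588 \cdot 10^{-5}$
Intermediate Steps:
$y{\left(s \right)} = -20 - 4 s$ ($y{\left(s \right)} = 4 \left(-5 - s\right) = -20 - 4 s$)
$\frac{1}{15107 + C{\left(y{\left(-5 \right)} \right)}} = \frac{1}{15107 + 72} = \frac{1}{15179}$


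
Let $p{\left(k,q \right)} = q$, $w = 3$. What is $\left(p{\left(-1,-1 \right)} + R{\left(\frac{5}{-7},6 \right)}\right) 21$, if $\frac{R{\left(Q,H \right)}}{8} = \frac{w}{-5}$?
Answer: $- \frac{609}{5} \approx -121.8$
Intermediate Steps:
$R{\left(Q,H \right)} = - \frac{24}{5}$ ($R{\left(Q,H \right)} = 8 \frac{3}{-5} = 8 \cdot 3 \left(- \frac{1}{5}\right) = 8 \left(- \frac{3}{5}\right) = - \frac{24}{5}$)
$\left(p{\left(-1,-1 \right)} + R{\left(\frac{5}{-7},6 \right)}\right) 21 = \left(-1 - \frac{24}{5}\right) 21 = \left(- \frac{29}{5}\right) 21 = - \frac{609}{5}$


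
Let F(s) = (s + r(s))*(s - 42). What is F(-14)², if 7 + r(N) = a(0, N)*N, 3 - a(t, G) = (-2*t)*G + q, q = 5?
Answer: 153664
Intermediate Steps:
a(t, G) = -2 + 2*G*t (a(t, G) = 3 - ((-2*t)*G + 5) = 3 - (-2*G*t + 5) = 3 - (5 - 2*G*t) = 3 + (-5 + 2*G*t) = -2 + 2*G*t)
r(N) = -7 - 2*N (r(N) = -7 + (-2 + 2*N*0)*N = -7 + (-2 + 0)*N = -7 - 2*N)
F(s) = (-42 + s)*(-7 - s) (F(s) = (s + (-7 - 2*s))*(s - 42) = (-7 - s)*(-42 + s) = (-42 + s)*(-7 - s))
F(-14)² = (294 - 1*(-14)² + 35*(-14))² = (294 - 1*196 - 490)² = (294 - 196 - 490)² = (-392)² = 153664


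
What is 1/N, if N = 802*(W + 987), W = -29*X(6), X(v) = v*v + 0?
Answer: -1/45714 ≈ -2.1875e-5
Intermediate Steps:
X(v) = v² (X(v) = v² + 0 = v²)
W = -1044 (W = -29*6² = -29*36 = -1044)
N = -45714 (N = 802*(-1044 + 987) = 802*(-57) = -45714)
1/N = 1/(-45714) = -1/45714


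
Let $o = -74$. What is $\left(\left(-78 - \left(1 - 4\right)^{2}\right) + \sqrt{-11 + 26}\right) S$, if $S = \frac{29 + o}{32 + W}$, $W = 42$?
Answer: $\frac{3915}{74} - \frac{45 \sqrt{15}}{74} \approx 50.55$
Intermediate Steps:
$S = - \frac{45}{74}$ ($S = \frac{29 - 74}{32 + 42} = - \frac{45}{74} \approx -0.60811$)
$\left(\left(-78 - \left(1 - 4\right)^{2}\right) + \sqrt{-11 + 26}\right) S = \left(\left(-78 - \left(1 - 4\right)^{2}\right) + \sqrt{-11 + 26}\right) \left(- \frac{45}{74}\right) = \left(\left(-78 - \left(-3\right)^{2}\right) + \sqrt{15}\right) \left(- \frac{45}{74}\right) = \left(\left(-78 - 9\right) + \sqrt{15}\right) \left(- \frac{45}{74}\right) = \left(-87 + \sqrt{15}\right) \left(- \frac{45}{74}\right) = \frac{3915}{74} - \frac{45 \sqrt{15}}{74}$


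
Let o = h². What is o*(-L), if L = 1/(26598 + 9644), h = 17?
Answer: -289/36242 ≈ -0.0079742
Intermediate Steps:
o = 289 (o = 17² = 289)
L = 1/36242 ≈ 2.7592e-5
o*(-L) = 289*(-1*1/36242) = 289*(-1/36242) = -289/36242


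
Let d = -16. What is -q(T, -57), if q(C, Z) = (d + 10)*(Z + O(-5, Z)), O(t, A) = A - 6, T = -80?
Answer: -720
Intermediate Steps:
O(t, A) = -6 + A
q(C, Z) = 36 - 12*Z (q(C, Z) = (-16 + 10)*(Z + (-6 + Z)) = -6*(-6 + 2*Z) = 36 - 12*Z)
-q(T, -57) = -(36 - 12*(-57)) = -(36 + 684) = -1*720 = -720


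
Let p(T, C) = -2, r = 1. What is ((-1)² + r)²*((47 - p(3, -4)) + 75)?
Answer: 496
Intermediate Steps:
((-1)² + r)²*((47 - p(3, -4)) + 75) = ((-1)² + 1)²*((47 - 1*(-2)) + 75) = (1 + 1)²*((47 + 2) + 75) = 2²*(49 + 75) = 4*124 = 496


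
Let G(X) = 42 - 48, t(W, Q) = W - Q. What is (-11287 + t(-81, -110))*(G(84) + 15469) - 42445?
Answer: -174124899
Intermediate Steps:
G(X) = -6
(-11287 + t(-81, -110))*(G(84) + 15469) - 42445 = (-11287 + (-81 - 1*(-110)))*(-6 + 15469) - 42445 = (-11287 + (-81 + 110))*15463 - 42445 = (-11287 + 29)*15463 - 42445 = -11258*15463 - 42445 = -174082454 - 42445 = -174124899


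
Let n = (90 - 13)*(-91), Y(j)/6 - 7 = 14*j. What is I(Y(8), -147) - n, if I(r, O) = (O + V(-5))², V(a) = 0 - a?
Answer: 27171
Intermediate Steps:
V(a) = -a
Y(j) = 42 + 84*j (Y(j) = 42 + 6*(14*j) = 42 + 84*j)
I(r, O) = (5 + O)² (I(r, O) = (O - 1*(-5))² = (O + 5)² = (5 + O)²)
n = -7007 (n = 77*(-91) = -7007)
I(Y(8), -147) - n = (5 - 147)² - 1*(-7007) = (-142)² + 7007 = 20164 + 7007 = 27171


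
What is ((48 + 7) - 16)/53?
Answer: 39/53 ≈ 0.73585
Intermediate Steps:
((48 + 7) - 16)/53 = (55 - 16)/53 = (1/53)*39 = 39/53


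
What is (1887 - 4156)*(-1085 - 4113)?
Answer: 11794262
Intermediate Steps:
(1887 - 4156)*(-1085 - 4113) = -2269*(-5198) = 11794262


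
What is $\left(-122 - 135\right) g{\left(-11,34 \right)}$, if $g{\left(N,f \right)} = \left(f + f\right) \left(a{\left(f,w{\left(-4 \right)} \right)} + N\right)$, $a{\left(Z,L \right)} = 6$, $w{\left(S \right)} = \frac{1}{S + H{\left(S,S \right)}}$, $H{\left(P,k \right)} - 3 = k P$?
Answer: $87380$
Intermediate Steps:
$H{\left(P,k \right)} = 3 + P k$ ($H{\left(P,k \right)} = 3 + k P = 3 + P k$)
$w{\left(S \right)} = \frac{1}{3 + S + S^{2}}$ ($w{\left(S \right)} = \frac{1}{S + \left(3 + S S\right)} = \frac{1}{S + \left(3 + S^{2}\right)} = \frac{1}{3 + S + S^{2}}$)
$g{\left(N,f \right)} = 2 f \left(6 + N\right)$ ($g{\left(N,f \right)} = \left(f + f\right) \left(6 + N\right) = 2 f \left(6 + N\right)$)
$\left(-122 - 135\right) g{\left(-11,34 \right)} = \left(-122 - 135\right) 2 \cdot 34 \left(6 - 11\right) = - 257 \cdot 2 \cdot 34 \left(-5\right) = \left(-257\right) \left(-340\right) = 87380$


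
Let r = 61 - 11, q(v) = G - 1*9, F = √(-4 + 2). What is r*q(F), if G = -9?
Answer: -900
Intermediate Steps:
F = I*√2 (F = √(-2) = I*√2 ≈ 1.4142*I)
q(v) = -18 (q(v) = -9 - 1*9 = -9 - 9 = -18)
r = 50
r*q(F) = 50*(-18) = -900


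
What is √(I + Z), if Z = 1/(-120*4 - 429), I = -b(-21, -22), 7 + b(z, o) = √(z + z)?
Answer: √(642562 - 91809*I*√42)/303 ≈ 2.8755 - 1.1269*I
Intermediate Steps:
b(z, o) = -7 + √2*√z (b(z, o) = -7 + √(z + z) = -7 + √(2*z) = -7 + √2*√z)
I = 7 - I*√42 (I = -(-7 + √2*√(-21)) = -(-7 + √2*(I*√21)) = -(-7 + I*√42) = 7 - I*√42 ≈ 7.0 - 6.4807*I)
Z = -1/909 (Z = 1/(-480 - 429) = 1/(-909) = -1/909 ≈ -0.0011001)
√(I + Z) = √((7 - I*√42) - 1/909) = √(6362/909 - I*√42)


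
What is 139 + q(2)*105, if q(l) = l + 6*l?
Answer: 1609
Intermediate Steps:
q(l) = 7*l
139 + q(2)*105 = 139 + (7*2)*105 = 139 + 14*105 = 139 + 1470 = 1609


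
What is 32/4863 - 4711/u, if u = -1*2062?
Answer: 22975577/10027506 ≈ 2.2913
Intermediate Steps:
u = -2062
32/4863 - 4711/u = 32/4863 - 4711/(-2062) = 32*(1/4863) - 4711*(-1/2062) = 32/4863 + 4711/2062 = 22975577/10027506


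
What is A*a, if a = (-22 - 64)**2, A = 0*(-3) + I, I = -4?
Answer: -29584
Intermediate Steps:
A = -4 (A = 0*(-3) - 4 = 0 - 4 = -4)
a = 7396 (a = (-86)**2 = 7396)
A*a = -4*7396 = -29584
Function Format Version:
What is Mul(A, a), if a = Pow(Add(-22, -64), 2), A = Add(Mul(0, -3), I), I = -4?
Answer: -29584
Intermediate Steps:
A = -4 (A = Add(Mul(0, -3), -4) = Add(0, -4) = -4)
a = 7396 (a = Pow(-86, 2) = 7396)
Mul(A, a) = Mul(-4, 7396) = -29584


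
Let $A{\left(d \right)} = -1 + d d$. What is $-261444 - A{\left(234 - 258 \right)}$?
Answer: $-262019$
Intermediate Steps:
$A{\left(d \right)} = -1 + d^{2}$
$-261444 - A{\left(234 - 258 \right)} = -261444 - \left(-1 + \left(234 - 258\right)^{2}\right) = -261444 - \left(-1 + \left(-24\right)^{2}\right) = -261444 - \left(-1 + 576\right) = -261444 - 575 = -262019$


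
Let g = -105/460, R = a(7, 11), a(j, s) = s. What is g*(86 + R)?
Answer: -2037/92 ≈ -22.141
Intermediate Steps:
R = 11
g = -21/92 (g = -105*1/460 = -21/92 ≈ -0.22826)
g*(86 + R) = -21*(86 + 11)/92 = -21/92*97 = -2037/92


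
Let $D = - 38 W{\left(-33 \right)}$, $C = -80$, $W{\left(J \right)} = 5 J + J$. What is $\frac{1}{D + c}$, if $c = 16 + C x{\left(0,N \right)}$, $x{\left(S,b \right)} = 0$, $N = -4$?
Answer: $\frac{1}{7540} \approx 0.00013263$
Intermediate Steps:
$W{\left(J \right)} = 6 J$
$D = 7524$ ($D = - 38 \cdot 6 \left(-33\right) = \left(-38\right) \left(-198\right) = 7524$)
$c = 16$ ($c = 16 - 0 = 16 + 0 = 16$)
$\frac{1}{D + c} = \frac{1}{7524 + 16} = \frac{1}{7540}$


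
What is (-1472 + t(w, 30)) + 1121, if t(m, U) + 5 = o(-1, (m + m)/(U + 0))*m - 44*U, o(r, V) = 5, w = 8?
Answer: -1636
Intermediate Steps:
t(m, U) = -5 - 44*U + 5*m (t(m, U) = -5 + (5*m - 44*U) = -5 + (-44*U + 5*m) = -5 - 44*U + 5*m)
(-1472 + t(w, 30)) + 1121 = (-1472 + (-5 - 44*30 + 5*8)) + 1121 = (-1472 + (-5 - 1320 + 40)) + 1121 = (-1472 - 1285) + 1121 = -2757 + 1121 = -1636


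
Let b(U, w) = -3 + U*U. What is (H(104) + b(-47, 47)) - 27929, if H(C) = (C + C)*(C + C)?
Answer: 17541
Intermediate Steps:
b(U, w) = -3 + U**2
H(C) = 4*C**2 (H(C) = (2*C)*(2*C) = 4*C**2)
(H(104) + b(-47, 47)) - 27929 = (4*104**2 + (-3 + (-47)**2)) - 27929 = (4*10816 + (-3 + 2209)) - 27929 = (43264 + 2206) - 27929 = 45470 - 27929 = 17541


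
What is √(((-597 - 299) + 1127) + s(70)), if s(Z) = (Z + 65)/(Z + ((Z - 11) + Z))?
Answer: 2*√2293674/199 ≈ 15.221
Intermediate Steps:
s(Z) = (65 + Z)/(-11 + 3*Z) (s(Z) = (65 + Z)/(Z + ((-11 + Z) + Z)) = (65 + Z)/(Z + (-11 + 2*Z)) = (65 + Z)/(-11 + 3*Z))
√(((-597 - 299) + 1127) + s(70)) = √(((-597 - 299) + 1127) + (65 + 70)/(-11 + 3*70)) = √((-896 + 1127) + 135/(-11 + 210)) = √(231 + 135/199) = √(46104/199) = 2*√2293674/199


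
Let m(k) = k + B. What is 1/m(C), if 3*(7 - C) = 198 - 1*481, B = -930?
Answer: -3/2486 ≈ -0.0012068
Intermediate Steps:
C = 304/3 (C = 7 - (198 - 1*481)/3 = 7 - (198 - 481)/3 = 7 - ⅓*(-283) = 7 + 283/3 = 304/3 ≈ 101.33)
m(k) = -930 + k (m(k) = k - 930 = -930 + k)
1/m(C) = 1/(-930 + 304/3) = 1/(-2486/3) = -3/2486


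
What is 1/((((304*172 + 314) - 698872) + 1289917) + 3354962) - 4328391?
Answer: -17307543208118/3998609 ≈ -4.3284e+6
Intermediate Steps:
1/((((304*172 + 314) - 698872) + 1289917) + 3354962) - 4328391 = 1/((((52288 + 314) - 698872) + 1289917) + 3354962) - 4328391 = 1/(((52602 - 698872) + 1289917) + 3354962) - 4328391 = 1/((-646270 + 1289917) + 3354962) - 4328391 = 1/(643647 + 3354962) - 4328391 = 1/3998609 - 4328391 = -17307543208118/3998609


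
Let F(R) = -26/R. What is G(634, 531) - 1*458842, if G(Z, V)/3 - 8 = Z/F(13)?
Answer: -459769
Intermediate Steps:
G(Z, V) = 24 - 3*Z/2 (G(Z, V) = 24 + 3*(Z/((-26/13))) = 24 + 3*(Z/((-26*1/13))) = 24 + 3*(Z/(-2)) = 24 + 3*(Z*(-½)) = 24 + 3*(-Z/2) = 24 - 3*Z/2)
G(634, 531) - 1*458842 = (24 - 3/2*634) - 1*458842 = (24 - 951) - 458842 = -927 - 458842 = -459769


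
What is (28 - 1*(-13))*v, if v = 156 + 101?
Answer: 10537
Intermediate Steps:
v = 257
(28 - 1*(-13))*v = (28 - 1*(-13))*257 = (28 + 13)*257 = 41*257 = 10537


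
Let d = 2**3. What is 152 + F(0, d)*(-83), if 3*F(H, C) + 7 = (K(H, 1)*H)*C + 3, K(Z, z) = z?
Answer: 788/3 ≈ 262.67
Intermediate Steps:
d = 8
F(H, C) = -4/3 + C*H/3 (F(H, C) = -7/3 + ((1*H)*C + 3)/3 = -7/3 + (H*C + 3)/3 = -7/3 + (C*H + 3)/3 = -7/3 + (3 + C*H)/3 = -7/3 + (1 + C*H/3) = -4/3 + C*H/3)
152 + F(0, d)*(-83) = 152 + (-4/3 + (1/3)*8*0)*(-83) = 152 + (-4/3 + 0)*(-83) = 152 - 4/3*(-83) = 152 + 332/3 = 788/3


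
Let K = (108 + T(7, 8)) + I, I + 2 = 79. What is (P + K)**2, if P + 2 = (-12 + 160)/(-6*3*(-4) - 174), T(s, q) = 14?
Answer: 99460729/2601 ≈ 38239.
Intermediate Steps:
I = 77 (I = -2 + 79 = 77)
K = 199 (K = (108 + 14) + 77 = 122 + 77 = 199)
P = -176/51 (P = -2 + (-12 + 160)/(-6*3*(-4) - 174) = -2 + 148/(-18*(-4) - 174) = -2 + 148/(72 - 174) = -2 + 148/(-102) = -2 + 148*(-1/102) = -2 - 74/51 = -176/51 ≈ -3.4510)
(P + K)**2 = (-176/51 + 199)**2 = (9973/51)**2 = 99460729/2601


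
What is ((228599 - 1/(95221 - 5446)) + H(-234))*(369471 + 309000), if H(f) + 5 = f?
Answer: 244023629145097/1575 ≈ 1.5494e+11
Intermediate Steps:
H(f) = -5 + f
((228599 - 1/(95221 - 5446)) + H(-234))*(369471 + 309000) = ((228599 - 1/(95221 - 5446)) + (-5 - 234))*(369471 + 309000) = ((228599 - 1/89775) - 239)*678471 = (20522475224/89775 - 239)*678471 = (20501018999/89775)*678471 = 244023629145097/1575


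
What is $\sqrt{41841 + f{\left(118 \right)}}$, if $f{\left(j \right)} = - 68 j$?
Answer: $\sqrt{33817} \approx 183.89$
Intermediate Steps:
$\sqrt{41841 + f{\left(118 \right)}} = \sqrt{41841 - 8024} = \sqrt{33817}$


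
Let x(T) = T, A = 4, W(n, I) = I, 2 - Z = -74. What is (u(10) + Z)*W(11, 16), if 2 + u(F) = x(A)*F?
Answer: 1824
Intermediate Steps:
Z = 76 (Z = 2 - 1*(-74) = 2 + 74 = 76)
u(F) = -2 + 4*F
(u(10) + Z)*W(11, 16) = ((-2 + 4*10) + 76)*16 = ((-2 + 40) + 76)*16 = (38 + 76)*16 = 114*16 = 1824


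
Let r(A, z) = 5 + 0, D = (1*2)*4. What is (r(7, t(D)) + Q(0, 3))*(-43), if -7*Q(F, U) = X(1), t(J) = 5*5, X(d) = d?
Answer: -1462/7 ≈ -208.86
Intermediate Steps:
D = 8 (D = 2*4 = 8)
t(J) = 25
r(A, z) = 5
Q(F, U) = -⅐ (Q(F, U) = -⅐*1 = -⅐)
(r(7, t(D)) + Q(0, 3))*(-43) = (5 - ⅐)*(-43) = (34/7)*(-43) = -1462/7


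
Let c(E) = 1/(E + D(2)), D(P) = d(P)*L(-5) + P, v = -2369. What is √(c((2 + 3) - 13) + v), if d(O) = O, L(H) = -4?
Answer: I*√464338/14 ≈ 48.673*I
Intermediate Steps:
D(P) = -3*P (D(P) = P*(-4) + P = -4*P + P = -3*P)
c(E) = 1/(-6 + E) (c(E) = 1/(E - 3*2) = 1/(E - 6) = 1/(-6 + E))
√(c((2 + 3) - 13) + v) = √(1/(-6 + ((2 + 3) - 13)) - 2369) = √(1/(-6 + (5 - 13)) - 2369) = √(1/(-6 - 8) - 2369) = √(1/(-14) - 2369) = √(-1/14 - 2369) = √(-33167/14) = I*√464338/14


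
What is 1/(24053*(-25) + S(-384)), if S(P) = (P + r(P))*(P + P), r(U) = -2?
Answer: -1/304877 ≈ -3.2800e-6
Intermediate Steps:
S(P) = 2*P*(-2 + P) (S(P) = (P - 2)*(P + P) = (-2 + P)*(2*P) = 2*P*(-2 + P))
1/(24053*(-25) + S(-384)) = 1/(24053*(-25) + 2*(-384)*(-2 - 384)) = 1/(-601325 + 2*(-384)*(-386)) = 1/(-601325 + 296448) = 1/(-304877) = -1/304877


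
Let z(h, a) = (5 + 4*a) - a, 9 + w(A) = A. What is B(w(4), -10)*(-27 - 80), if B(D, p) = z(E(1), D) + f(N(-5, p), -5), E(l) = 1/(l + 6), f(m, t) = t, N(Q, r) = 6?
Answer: 1605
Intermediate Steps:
E(l) = 1/(6 + l)
w(A) = -9 + A
z(h, a) = 5 + 3*a
B(D, p) = 3*D (B(D, p) = (5 + 3*D) - 5 = 3*D)
B(w(4), -10)*(-27 - 80) = (3*(-9 + 4))*(-27 - 80) = (3*(-5))*(-107) = -15*(-107) = 1605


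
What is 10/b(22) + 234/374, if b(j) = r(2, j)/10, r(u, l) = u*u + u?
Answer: 9701/561 ≈ 17.292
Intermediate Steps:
r(u, l) = u + u² (r(u, l) = u² + u = u + u²)
b(j) = ⅗ (b(j) = (2*(1 + 2))/10 = (2*3)*(⅒) = 6*(⅒) = ⅗)
10/b(22) + 234/374 = 10/(⅗) + 234/374 = 10*(5/3) + 234*(1/374) = 50/3 + 117/187 = 9701/561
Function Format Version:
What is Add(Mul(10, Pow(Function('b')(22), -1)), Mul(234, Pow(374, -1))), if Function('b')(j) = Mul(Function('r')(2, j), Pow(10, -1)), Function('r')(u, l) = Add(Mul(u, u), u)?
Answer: Rational(9701, 561) ≈ 17.292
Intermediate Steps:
Function('r')(u, l) = Add(u, Pow(u, 2)) (Function('r')(u, l) = Add(Pow(u, 2), u) = Add(u, Pow(u, 2)))
Function('b')(j) = Rational(3, 5) (Function('b')(j) = Mul(Mul(2, Add(1, 2)), Pow(10, -1)) = Mul(Mul(2, 3), Rational(1, 10)) = Mul(6, Rational(1, 10)) = Rational(3, 5))
Add(Mul(10, Pow(Function('b')(22), -1)), Mul(234, Pow(374, -1))) = Add(Mul(10, Pow(Rational(3, 5), -1)), Mul(234, Pow(374, -1))) = Add(Mul(10, Rational(5, 3)), Mul(234, Rational(1, 374))) = Add(Rational(50, 3), Rational(117, 187)) = Rational(9701, 561)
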